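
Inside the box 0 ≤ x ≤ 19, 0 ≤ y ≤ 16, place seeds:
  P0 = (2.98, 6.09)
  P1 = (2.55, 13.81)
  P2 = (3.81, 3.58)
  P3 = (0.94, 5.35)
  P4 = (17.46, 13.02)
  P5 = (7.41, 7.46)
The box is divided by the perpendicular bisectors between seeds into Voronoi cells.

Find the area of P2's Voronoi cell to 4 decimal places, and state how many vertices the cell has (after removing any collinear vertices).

1. box [0,19]×[0,16]: [(0, 0) (19, 0) (19, 16) (0, 16)]
2. ⊥bis P2·P0 via (3.395,4.835): [(0, 3.7124) (0, 0) (19, 0) (19, 9.9952)]  |A|=130.2219
3. ⊥bis P2·P1 via (3.18,8.695): [(0, 3.7124) (0, 0) (19, 0) (19, 9.9952)]  |A|=130.2219
4. ⊥bis P2·P3 via (2.375,4.465): [(2.4003, 4.5061) (0, 0.614) (0, 0) (19, 0) (19, 9.9952)]  |A|=126.5034
5. ⊥bis P2·P4 via (10.635,8.3): [(11.2378, 7.4284) (2.4003, 4.5061) (0, 0.614) (0, 0) (16.3751, 0)]  |A|=77.9612
6. ⊥bis P2·P5 via (5.61,5.52): [(5.5723, 5.555) (2.4003, 4.5061) (0, 0.614) (0, 0) (11.5593, 0)]  |A|=38.7306
7. canonical 5-gon: [(5.5723, 5.555) (2.4003, 4.5061) (0, 0.614) (0, 0) (11.5593, 0)]
8. shoelace: 38.7306

Area of P2's cell: 38.7306 (5 vertices)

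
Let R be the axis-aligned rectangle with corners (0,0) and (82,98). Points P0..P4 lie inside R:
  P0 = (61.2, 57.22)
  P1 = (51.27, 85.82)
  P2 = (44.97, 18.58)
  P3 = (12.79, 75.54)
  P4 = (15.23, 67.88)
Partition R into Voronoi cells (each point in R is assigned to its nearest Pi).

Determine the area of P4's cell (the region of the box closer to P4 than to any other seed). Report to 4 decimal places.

1. box [0,82]×[0,98]: [(0, 0) (82, 0) (82, 98) (0, 98)]
2. ⊥bis P4·P0 via (38.215,62.55): [(0, 0) (23.7103, 0) (46.4355, 98) (0, 98)]  |A|=3437.1428
3. ⊥bis P4·P1 via (33.25,76.85): [(0, 0) (23.7103, 0) (38.8993, 65.501) (22.7219, 98) (0, 98)]  |A|=3051.8092
4. ⊥bis P4·P2 via (30.1,43.23): [(0, 25.0723) (34.326, 45.7793) (38.8993, 65.501) (22.7219, 98) (0, 98)]  |A|=2078.7725
5. ⊥bis P4·P3 via (14.01,71.71): [(0, 67.2473) (0, 25.0723) (34.326, 45.7793) (38.8993, 65.501) (32.8252, 77.7034)]  |A|=1343.4506
6. canonical 5-gon: [(0, 67.2473) (0, 25.0723) (34.326, 45.7793) (38.8993, 65.501) (32.8252, 77.7034)]
7. shoelace: 1343.4506

Area of P4's cell: 1343.4506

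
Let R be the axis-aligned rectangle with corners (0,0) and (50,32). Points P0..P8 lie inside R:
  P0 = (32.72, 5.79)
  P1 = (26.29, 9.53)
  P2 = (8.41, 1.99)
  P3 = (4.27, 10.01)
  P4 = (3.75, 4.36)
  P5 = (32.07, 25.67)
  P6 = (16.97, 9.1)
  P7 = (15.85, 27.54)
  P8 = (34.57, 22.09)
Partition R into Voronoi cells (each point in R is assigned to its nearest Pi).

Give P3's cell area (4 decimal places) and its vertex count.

Area of P3's cell: 158.1000 (5 vertices)

1. box [0,50]×[0,32]: [(0, 0) (50, 0) (50, 32) (0, 32)]
2. ⊥bis P3·P0 via (18.495,7.9): [(0, 0) (17.3232, 0) (22.0698, 32) (0, 32)]  |A|=630.2872
3. ⊥bis P3·P1 via (15.28,9.77): [(0, 0) (15.067, 0) (15.7646, 32) (0, 32)]  |A|=493.3057
4. ⊥bis P3·P2 via (6.34,6): [(0, 2.7272) (15.2986, 10.6245) (15.7646, 32) (0, 32)]  |A|=392.4042
5. ⊥bis P3·P4 via (4.01,7.185): [(0, 7.5541) (7.9357, 6.8237) (15.2986, 10.6245) (15.7646, 32) (0, 32)]  |A|=373.2522
6. ⊥bis P3·P5 via (18.17,17.84): [(0, 7.5541) (7.9357, 6.8237) (15.2986, 10.6245) (15.557, 22.4786) (10.1935, 32) (0, 32)]  |A|=346.7302
7. ⊥bis P3·P6 via (10.62,9.555): [(0, 7.5541) (7.9357, 6.8237) (10.5199, 8.1577) (11.9987, 28.7955) (10.1935, 32) (0, 32)]  |A|=277.3358
8. ⊥bis P3·P7 via (10.06,18.775): [(0, 25.4205) (0, 7.5541) (7.9357, 6.8237) (10.5199, 8.1577) (11.2255, 18.0051)]  |A|=158.1
9. ⊥bis P3·P8 via (19.42,16.05): [(0, 25.4205) (0, 7.5541) (7.9357, 6.8237) (10.5199, 8.1577) (11.2255, 18.0051)]  |A|=158.1
10. canonical 5-gon: [(0, 25.4205) (0, 7.5541) (7.9357, 6.8237) (10.5199, 8.1577) (11.2255, 18.0051)]
11. shoelace: 158.1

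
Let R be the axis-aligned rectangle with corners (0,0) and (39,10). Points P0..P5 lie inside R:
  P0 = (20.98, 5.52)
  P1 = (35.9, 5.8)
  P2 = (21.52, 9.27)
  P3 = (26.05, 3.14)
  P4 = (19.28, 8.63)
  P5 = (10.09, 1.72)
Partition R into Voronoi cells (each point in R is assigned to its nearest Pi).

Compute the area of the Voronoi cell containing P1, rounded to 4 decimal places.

1. box [0,39]×[0,10]: [(0, 0) (39, 0) (39, 10) (0, 10)]
2. ⊥bis P1·P0 via (28.44,5.66): [(28.5462, 0) (39, 0) (39, 10) (28.3586, 10)]  |A|=105.4761
3. ⊥bis P1·P2 via (28.71,7.535): [(28.4268, 6.3615) (28.5462, 0) (39, 0) (39, 10) (29.3048, 10)]  |A|=103.7547
4. ⊥bis P1·P3 via (30.975,4.47): [(32.1821, 0) (39, 0) (39, 10) (29.4816, 10)]  |A|=81.6813
5. ⊥bis P1·P4 via (27.59,7.215): [(32.1821, 0) (39, 0) (39, 10) (29.4816, 10)]  |A|=81.6813
6. ⊥bis P1·P5 via (22.995,3.76): [(32.1821, 0) (39, 0) (39, 10) (29.4816, 10)]  |A|=81.6813
7. canonical 4-gon: [(32.1821, 0) (39, 0) (39, 10) (29.4816, 10)]
8. shoelace: 81.6813

Area of P1's cell: 81.6813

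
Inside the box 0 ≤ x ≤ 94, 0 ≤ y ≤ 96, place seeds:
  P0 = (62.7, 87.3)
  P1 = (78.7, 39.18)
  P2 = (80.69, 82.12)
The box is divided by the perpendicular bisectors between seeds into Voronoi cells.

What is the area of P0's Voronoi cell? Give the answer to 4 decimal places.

1. box [0,94]×[0,96]: [(0, 0) (94, 0) (94, 96) (0, 96)]
2. ⊥bis P0·P1 via (70.7,63.24): [(0, 39.7321) (94, 70.9873) (94, 96) (0, 96)]  |A|=3820.1881
3. ⊥bis P0·P2 via (71.695,84.71): [(0, 39.7321) (64.9638, 61.3327) (74.9458, 96) (0, 96)]  |A|=3126.7726
4. canonical 4-gon: [(0, 39.7321) (64.9638, 61.3327) (74.9458, 96) (0, 96)]
5. shoelace: 3126.7726

Area of P0's cell: 3126.7726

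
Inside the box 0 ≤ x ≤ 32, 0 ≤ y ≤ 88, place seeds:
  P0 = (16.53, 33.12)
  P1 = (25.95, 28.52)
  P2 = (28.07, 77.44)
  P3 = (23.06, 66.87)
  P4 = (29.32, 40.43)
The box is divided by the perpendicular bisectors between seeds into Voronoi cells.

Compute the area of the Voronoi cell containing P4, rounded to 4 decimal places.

1. box [0,32]×[0,88]: [(0, 0) (32, 0) (32, 88) (0, 88)]
2. ⊥bis P4·P0 via (22.925,36.775): [(0, 76.8859) (32, 20.8969) (32, 88) (0, 88)]  |A|=1251.4758
3. ⊥bis P4·P1 via (27.635,34.475): [(0, 76.8859) (23.5845, 35.6211) (32, 33.2399) (32, 88) (0, 88)]  |A|=1199.5393
4. ⊥bis P4·P2 via (28.695,58.935): [(10.6088, 58.3241) (23.5845, 35.6211) (32, 33.2399) (32, 59.0466)]  |A|=356.0983
5. ⊥bis P4·P3 via (26.19,53.65): [(14.819, 50.9578) (23.5845, 35.6211) (32, 33.2399) (32, 55.0256)]  |A|=241.2468
6. canonical 4-gon: [(14.819, 50.9578) (23.5845, 35.6211) (32, 33.2399) (32, 55.0256)]
7. shoelace: 241.2468

Area of P4's cell: 241.2468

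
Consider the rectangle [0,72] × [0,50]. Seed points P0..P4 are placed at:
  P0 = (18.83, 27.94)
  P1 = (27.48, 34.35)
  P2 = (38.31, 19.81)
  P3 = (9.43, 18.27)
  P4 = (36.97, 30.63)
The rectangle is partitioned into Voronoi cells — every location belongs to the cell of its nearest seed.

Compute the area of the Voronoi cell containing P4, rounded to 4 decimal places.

Area of P4's cell: 867.2305

1. box [0,72]×[0,50]: [(0, 0) (72, 0) (72, 50) (0, 50)]
2. ⊥bis P4·P0 via (27.9,29.285): [(32.2427, 0) (72, 0) (72, 50) (24.8282, 50)]  |A|=2173.2286
3. ⊥bis P4·P1 via (32.225,32.49): [(28.7423, 23.6053) (32.2427, 0) (72, 0) (72, 50) (39.0888, 50)]  |A|=1985.0259
4. ⊥bis P4·P2 via (37.64,25.22): [(28.9535, 24.1442) (72, 29.4753) (72, 50) (39.0888, 50)]  |A|=867.2305
5. ⊥bis P4·P3 via (23.2,24.45): [(28.9535, 24.1442) (72, 29.4753) (72, 50) (39.0888, 50)]  |A|=867.2305
6. canonical 4-gon: [(28.9535, 24.1442) (72, 29.4753) (72, 50) (39.0888, 50)]
7. shoelace: 867.2305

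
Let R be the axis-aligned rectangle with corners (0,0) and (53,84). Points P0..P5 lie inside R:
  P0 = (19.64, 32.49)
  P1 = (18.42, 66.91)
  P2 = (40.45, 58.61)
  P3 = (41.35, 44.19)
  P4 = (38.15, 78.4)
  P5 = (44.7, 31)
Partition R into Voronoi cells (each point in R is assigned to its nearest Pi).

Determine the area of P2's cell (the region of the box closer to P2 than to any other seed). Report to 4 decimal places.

1. box [0,53]×[0,84]: [(0, 0) (53, 0) (53, 84) (0, 84)]
2. ⊥bis P2·P0 via (30.045,45.55): [(0, 69.4871) (53, 27.2616) (53, 84) (0, 84)]  |A|=1888.1606
3. ⊥bis P2·P1 via (29.435,62.76): [(24.5888, 49.897) (53, 27.2616) (53, 84) (37.4374, 84)]  |A|=1071.3706
4. ⊥bis P2·P3 via (40.9,51.4): [(24.7759, 50.3936) (53, 52.1552) (53, 84) (37.4374, 84)]  |A|=710.8978
5. ⊥bis P2·P4 via (39.3,68.505): [(31.2469, 67.5691) (24.7759, 50.3936) (53, 52.1552) (53, 70.0972)]  |A|=431.8288
6. ⊥bis P2·P5 via (42.575,44.805): [(31.2469, 67.5691) (24.7759, 50.3936) (53, 52.1552) (53, 70.0972)]  |A|=431.8288
7. canonical 4-gon: [(31.2469, 67.5691) (24.7759, 50.3936) (53, 52.1552) (53, 70.0972)]
8. shoelace: 431.8288

Area of P2's cell: 431.8288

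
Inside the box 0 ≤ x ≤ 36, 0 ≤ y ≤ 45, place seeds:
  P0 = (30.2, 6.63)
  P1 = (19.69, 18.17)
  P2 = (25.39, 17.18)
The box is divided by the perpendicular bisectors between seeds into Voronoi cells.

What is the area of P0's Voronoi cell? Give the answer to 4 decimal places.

Area of P0's cell: 225.9798

1. box [0,36]×[0,45]: [(0, 0) (36, 0) (36, 45) (0, 45)]
2. ⊥bis P0·P1 via (24.945,12.4): [(11.3298, 0) (36, 0) (36, 22.4683)]  |A|=277.1489
3. ⊥bis P0·P2 via (27.795,11.905): [(20.9997, 8.8069) (11.3298, 0) (36, 0) (36, 15.6459)]  |A|=225.9798
4. canonical 4-gon: [(20.9997, 8.8069) (11.3298, 0) (36, 0) (36, 15.6459)]
5. shoelace: 225.9798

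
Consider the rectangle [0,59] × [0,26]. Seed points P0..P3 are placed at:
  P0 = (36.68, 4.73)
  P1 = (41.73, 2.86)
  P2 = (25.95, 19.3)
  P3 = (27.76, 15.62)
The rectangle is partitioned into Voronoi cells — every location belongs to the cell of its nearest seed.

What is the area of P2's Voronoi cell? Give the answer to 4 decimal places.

1. box [0,59]×[0,26]: [(0, 0) (59, 0) (59, 26) (0, 26)]
2. ⊥bis P2·P0 via (31.315,12.015): [(0, 0) (15.0001, 0) (50.3049, 26) (0, 26)]  |A|=848.9652
3. ⊥bis P2·P1 via (33.84,11.08): [(0, 0) (15.0001, 0) (46.3485, 23.0864) (49.384, 26) (0, 26)]  |A|=847.6237
4. ⊥bis P2·P3 via (26.855,17.46): [(0, 4.2514) (44.2181, 26) (0, 26)]  |A|=480.8402
5. canonical 3-gon: [(0, 4.2514) (44.2181, 26) (0, 26)]
6. shoelace: 480.8402

Area of P2's cell: 480.8402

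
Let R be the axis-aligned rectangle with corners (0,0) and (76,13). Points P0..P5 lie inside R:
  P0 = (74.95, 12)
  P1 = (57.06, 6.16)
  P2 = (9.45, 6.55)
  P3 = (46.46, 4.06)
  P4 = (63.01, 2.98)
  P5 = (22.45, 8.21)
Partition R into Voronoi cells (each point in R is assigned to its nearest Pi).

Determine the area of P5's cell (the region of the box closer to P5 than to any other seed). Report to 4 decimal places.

1. box [0,76]×[0,13]: [(0, 0) (76, 0) (76, 13) (0, 13)]
2. ⊥bis P5·P0 via (48.7,10.105): [(0, 0) (49.4295, 0) (48.491, 13) (0, 13)]  |A|=636.4832
3. ⊥bis P5·P1 via (39.755,7.185): [(0, 0) (39.3294, 0) (40.0994, 13) (0, 13)]  |A|=516.2875
4. ⊥bis P5·P2 via (15.95,7.38): [(16.8924, 0) (39.3294, 0) (40.0994, 13) (15.2324, 13)]  |A|=307.4767
5. ⊥bis P5·P3 via (34.455,6.135): [(16.8924, 0) (33.3946, 0) (35.6416, 13) (15.2324, 13)]  |A|=239.9243
6. ⊥bis P5·P4 via (42.73,5.595): [(16.8924, 0) (33.3946, 0) (35.6416, 13) (15.2324, 13)]  |A|=239.9243
7. canonical 4-gon: [(16.8924, 0) (33.3946, 0) (35.6416, 13) (15.2324, 13)]
8. shoelace: 239.9243

Area of P5's cell: 239.9243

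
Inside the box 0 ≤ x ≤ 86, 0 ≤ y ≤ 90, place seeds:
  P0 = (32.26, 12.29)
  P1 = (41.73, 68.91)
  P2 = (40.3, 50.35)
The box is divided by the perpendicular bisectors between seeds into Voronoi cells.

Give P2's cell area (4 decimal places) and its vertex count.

Area of P2's cell: 2543.5902 (4 vertices)

1. box [0,86]×[0,90]: [(0, 0) (86, 0) (86, 90) (0, 90)]
2. ⊥bis P2·P0 via (36.28,31.32): [(0, 38.984) (86, 20.8169) (86, 90) (0, 90)]  |A|=5168.5629
3. ⊥bis P2·P1 via (41.015,59.63): [(0, 62.7901) (0, 38.984) (86, 20.8169) (86, 56.164)]  |A|=2543.5902
4. canonical 4-gon: [(0, 62.7901) (0, 38.984) (86, 20.8169) (86, 56.164)]
5. shoelace: 2543.5902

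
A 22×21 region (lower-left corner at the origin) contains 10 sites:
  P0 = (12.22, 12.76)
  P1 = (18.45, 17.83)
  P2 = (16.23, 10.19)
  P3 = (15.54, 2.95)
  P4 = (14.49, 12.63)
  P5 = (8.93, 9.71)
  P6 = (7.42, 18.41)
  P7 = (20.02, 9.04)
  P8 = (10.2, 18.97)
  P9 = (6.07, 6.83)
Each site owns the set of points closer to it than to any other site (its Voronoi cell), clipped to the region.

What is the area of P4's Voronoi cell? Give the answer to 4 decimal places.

Area of P4's cell: 19.0551

1. box [0,22]×[0,21]: [(0, 0) (22, 0) (22, 21) (0, 21)]
2. ⊥bis P4·P0 via (13.355,12.695): [(12.628, 0) (22, 0) (22, 21) (13.8306, 21)]  |A|=184.1848
3. ⊥bis P4·P1 via (16.47,15.23): [(13.6243, 17.3971) (12.628, 0) (22, 0) (22, 11.0187)]  |A|=127.6679
4. ⊥bis P4·P2 via (15.36,11.41): [(18.5237, 13.6661) (13.6243, 17.3971) (13.1929, 9.8646)]  |A|=19.2571
5. ⊥bis P4·P3 via (15.015,7.79): [(18.5237, 13.6661) (13.6243, 17.3971) (13.1929, 9.8646)]  |A|=19.2571
6. ⊥bis P4·P5 via (11.71,11.17): [(18.5237, 13.6661) (13.6243, 17.3971) (13.1929, 9.8646)]  |A|=19.2571
7. ⊥bis P4·P6 via (10.955,15.52): [(18.5237, 13.6661) (13.6243, 17.3971) (13.1929, 9.8646)]  |A|=19.2571
8. ⊥bis P4·P7 via (17.255,10.835): [(18.5237, 13.6661) (13.6243, 17.3971) (13.1929, 9.8646)]  |A|=19.2571
9. ⊥bis P4·P8 via (12.345,15.8): [(18.5237, 13.6661) (14.1329, 17.0098) (13.5807, 16.6361) (13.1929, 9.8646)]  |A|=19.0551
10. ⊥bis P4·P9 via (10.28,9.73): [(18.5237, 13.6661) (14.1329, 17.0098) (13.5807, 16.6361) (13.1929, 9.8646)]  |A|=19.0551
11. canonical 4-gon: [(18.5237, 13.6661) (14.1329, 17.0098) (13.5807, 16.6361) (13.1929, 9.8646)]
12. shoelace: 19.0551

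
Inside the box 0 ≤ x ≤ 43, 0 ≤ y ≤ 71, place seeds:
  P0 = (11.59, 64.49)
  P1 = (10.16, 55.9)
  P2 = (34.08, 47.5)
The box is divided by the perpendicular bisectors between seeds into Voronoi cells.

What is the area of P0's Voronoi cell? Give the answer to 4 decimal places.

Area of P0's cell: 332.2016

1. box [0,43]×[0,71]: [(0, 0) (43, 0) (43, 71) (0, 71)]
2. ⊥bis P0·P1 via (10.875,60.195): [(0, 62.0054) (43, 54.8471) (43, 71) (0, 71)]  |A|=540.6722
3. ⊥bis P0·P2 via (22.835,55.995): [(0, 62.0054) (24.3174, 57.9572) (34.1705, 71) (0, 71)]  |A|=332.2016
4. canonical 4-gon: [(0, 62.0054) (24.3174, 57.9572) (34.1705, 71) (0, 71)]
5. shoelace: 332.2016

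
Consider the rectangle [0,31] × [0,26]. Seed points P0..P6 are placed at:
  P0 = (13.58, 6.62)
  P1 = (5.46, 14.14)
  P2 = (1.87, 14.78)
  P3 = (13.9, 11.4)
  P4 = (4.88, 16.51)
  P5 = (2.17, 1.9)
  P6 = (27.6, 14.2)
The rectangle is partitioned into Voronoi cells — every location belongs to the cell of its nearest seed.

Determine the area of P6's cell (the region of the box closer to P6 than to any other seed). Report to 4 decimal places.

Area of P6's cell: 255.4672

1. box [0,31]×[0,26]: [(0, 0) (31, 0) (31, 26) (0, 26)]
2. ⊥bis P6·P0 via (20.59,10.41): [(26.2182, 0) (31, 0) (31, 26) (12.1612, 26)]  |A|=307.0678
3. ⊥bis P6·P1 via (16.53,14.17): [(16.5198, 17.9383) (26.2182, 0) (31, 0) (31, 26) (16.4979, 26)]  |A|=289.5869
4. ⊥bis P6·P2 via (14.735,14.49): [(16.5198, 17.9383) (26.2182, 0) (31, 0) (31, 26) (16.4979, 26)]  |A|=289.5869
5. ⊥bis P6·P3 via (20.75,12.8): [(21.6326, 8.4816) (26.2182, 0) (31, 0) (31, 26) (18.0522, 26)]  |A|=255.4672
6. ⊥bis P6·P4 via (16.24,15.355): [(21.6326, 8.4816) (26.2182, 0) (31, 0) (31, 26) (18.0522, 26)]  |A|=255.4672
7. ⊥bis P6·P5 via (14.885,8.05): [(21.6326, 8.4816) (26.2182, 0) (31, 0) (31, 26) (18.0522, 26)]  |A|=255.4672
8. canonical 5-gon: [(21.6326, 8.4816) (26.2182, 0) (31, 0) (31, 26) (18.0522, 26)]
9. shoelace: 255.4672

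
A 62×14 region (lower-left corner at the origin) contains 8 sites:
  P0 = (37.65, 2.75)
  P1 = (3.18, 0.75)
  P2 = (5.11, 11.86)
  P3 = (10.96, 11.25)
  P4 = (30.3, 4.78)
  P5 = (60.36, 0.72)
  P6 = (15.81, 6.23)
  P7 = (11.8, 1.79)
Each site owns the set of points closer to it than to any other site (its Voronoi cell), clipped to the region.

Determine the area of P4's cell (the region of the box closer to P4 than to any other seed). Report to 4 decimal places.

1. box [0,62]×[0,14]: [(0, 0) (62, 0) (62, 14) (0, 14)]
2. ⊥bis P4·P0 via (33.975,3.765): [(0, 0) (32.9351, 0) (36.8018, 14) (0, 14)]  |A|=488.1587
3. ⊥bis P4·P1 via (16.74,2.765): [(17.1509, 0) (32.9351, 0) (36.8018, 14) (15.0705, 14)]  |A|=262.6091
4. ⊥bis P4·P2 via (17.705,8.32): [(16.5338, 4.1529) (17.1509, 0) (32.9351, 0) (36.8018, 14) (19.3014, 14)]  |A|=241.7777
5. ⊥bis P4·P3 via (20.63,8.015): [(17.9487, 0) (32.9351, 0) (36.8018, 14) (22.6322, 14)]  |A|=204.0925
6. ⊥bis P4·P5 via (45.33,2.75): [(17.9487, 0) (32.9351, 0) (36.8018, 14) (22.6322, 14)]  |A|=204.0925
7. ⊥bis P4·P6 via (23.055,5.505): [(22.5041, 0) (32.9351, 0) (36.8018, 14) (23.9051, 14)]  |A|=163.2942
8. ⊥bis P4·P7 via (21.05,3.285): [(22.5041, 0) (32.9351, 0) (36.8018, 14) (23.9051, 14)]  |A|=163.2942
9. canonical 4-gon: [(22.5041, 0) (32.9351, 0) (36.8018, 14) (23.9051, 14)]
10. shoelace: 163.2942

Area of P4's cell: 163.2942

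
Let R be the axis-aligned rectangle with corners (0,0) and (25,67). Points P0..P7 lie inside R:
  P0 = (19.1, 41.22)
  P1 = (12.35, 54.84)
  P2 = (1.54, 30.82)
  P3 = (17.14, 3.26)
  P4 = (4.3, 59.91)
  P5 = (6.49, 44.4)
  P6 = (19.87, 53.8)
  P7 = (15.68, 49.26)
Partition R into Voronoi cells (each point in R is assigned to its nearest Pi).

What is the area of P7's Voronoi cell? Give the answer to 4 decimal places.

1. box [0,25]×[0,67]: [(0, 0) (25, 0) (25, 67) (0, 67)]
2. ⊥bis P7·P0 via (17.39,45.24): [(0, 37.8428) (25, 48.4771) (25, 67) (0, 67)]  |A|=596.0019
3. ⊥bis P7·P1 via (14.015,52.05): [(0, 43.6862) (0, 37.8428) (25, 48.4771) (25, 58.6056)]  |A|=199.649
4. ⊥bis P7·P2 via (8.61,40.04): [(2.1678, 44.9799) (7.381, 40.9824) (25, 48.4771) (25, 58.6056)]  |A|=170.3788
5. ⊥bis P7·P3 via (16.41,26.26): [(2.1678, 44.9799) (7.381, 40.9824) (25, 48.4771) (25, 58.6056)]  |A|=170.3788
6. ⊥bis P7·P4 via (9.99,54.585): [(2.1678, 44.9799) (7.381, 40.9824) (25, 48.4771) (25, 58.6056)]  |A|=170.3788
7. ⊥bis P7·P5 via (11.085,46.83): [(9.6896, 49.4687) (12.9293, 43.3425) (25, 48.4771) (25, 58.6056)]  |A|=122.8265
8. ⊥bis P7·P6 via (17.775,51.53): [(15.9563, 53.2085) (9.6896, 49.4687) (12.9293, 43.3425) (22.3187, 47.3366)]  |A|=65.5265
9. canonical 4-gon: [(15.9563, 53.2085) (9.6896, 49.4687) (12.9293, 43.3425) (22.3187, 47.3366)]
10. shoelace: 65.5265

Area of P7's cell: 65.5265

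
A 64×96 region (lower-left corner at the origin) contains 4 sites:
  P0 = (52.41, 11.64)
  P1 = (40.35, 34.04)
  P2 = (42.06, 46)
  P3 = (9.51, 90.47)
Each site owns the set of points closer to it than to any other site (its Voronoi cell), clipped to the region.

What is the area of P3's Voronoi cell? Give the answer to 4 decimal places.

1. box [0,64]×[0,96]: [(0, 0) (64, 0) (64, 96) (0, 96)]
2. ⊥bis P3·P0 via (30.96,51.055): [(0, 34.2063) (64, 69.0357) (64, 96) (0, 96)]  |A|=2840.2574
3. ⊥bis P3·P1 via (24.93,62.255): [(0, 48.6303) (64, 83.6075) (64, 96) (0, 96)]  |A|=1912.3916
4. ⊥bis P3·P2 via (25.785,68.235): [(0, 49.3616) (63.7177, 96) (0, 96)]  |A|=1485.8471
5. canonical 3-gon: [(0, 49.3616) (63.7177, 96) (0, 96)]
6. shoelace: 1485.8471

Area of P3's cell: 1485.8471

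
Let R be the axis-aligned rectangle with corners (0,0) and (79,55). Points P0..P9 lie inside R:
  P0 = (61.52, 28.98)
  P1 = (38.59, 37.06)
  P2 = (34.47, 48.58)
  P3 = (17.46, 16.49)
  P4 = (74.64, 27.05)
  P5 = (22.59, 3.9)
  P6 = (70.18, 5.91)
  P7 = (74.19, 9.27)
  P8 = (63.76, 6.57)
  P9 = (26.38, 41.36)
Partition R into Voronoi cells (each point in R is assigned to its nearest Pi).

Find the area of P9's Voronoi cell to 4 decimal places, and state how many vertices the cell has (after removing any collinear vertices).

1. box [0,79]×[0,55]: [(0, 0) (79, 0) (79, 55) (0, 55)]
2. ⊥bis P9·P0 via (43.95,35.17): [(0, 0) (31.5594, 0) (50.9362, 55) (0, 55)]  |A|=2268.6301
3. ⊥bis P9·P1 via (32.485,39.21): [(0, 0) (18.6764, 0) (38.0458, 55) (0, 55)]  |A|=1559.8597
4. ⊥bis P9·P2 via (30.425,44.97): [(0, 0) (18.6764, 0) (33.3567, 41.6851) (21.4736, 55) (0, 55)]  |A|=1449.5314
5. ⊥bis P9·P3 via (21.92,28.925): [(0, 36.7869) (28.0843, 26.7141) (33.3567, 41.6851) (21.4736, 55) (0, 55)]  |A|=683.5021
6. ⊥bis P9·P4 via (50.51,34.205): [(0, 36.7869) (28.0843, 26.7141) (33.3567, 41.6851) (21.4736, 55) (0, 55)]  |A|=683.5021
7. ⊥bis P9·P5 via (24.485,22.63): [(0, 36.7869) (28.0843, 26.7141) (33.3567, 41.6851) (21.4736, 55) (0, 55)]  |A|=683.5021
8. ⊥bis P9·P6 via (48.28,23.635): [(0, 36.7869) (28.0843, 26.7141) (33.3567, 41.6851) (21.4736, 55) (0, 55)]  |A|=683.5021
9. ⊥bis P9·P7 via (50.285,25.315): [(0, 36.7869) (28.0843, 26.7141) (33.3567, 41.6851) (21.4736, 55) (0, 55)]  |A|=683.5021
10. ⊥bis P9·P8 via (45.07,23.965): [(0, 36.7869) (28.0843, 26.7141) (33.3567, 41.6851) (21.4736, 55) (0, 55)]  |A|=683.5021
11. canonical 5-gon: [(0, 36.7869) (28.0843, 26.7141) (33.3567, 41.6851) (21.4736, 55) (0, 55)]
12. shoelace: 683.5021

Area of P9's cell: 683.5021 (5 vertices)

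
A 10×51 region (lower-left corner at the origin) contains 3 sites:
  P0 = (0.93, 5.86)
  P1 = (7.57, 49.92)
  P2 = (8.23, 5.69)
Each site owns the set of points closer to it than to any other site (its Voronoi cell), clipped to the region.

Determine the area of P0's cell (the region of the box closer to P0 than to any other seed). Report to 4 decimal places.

1. box [0,10]×[0,51]: [(0, 0) (10, 0) (10, 51) (0, 51)]
2. ⊥bis P0·P1 via (4.25,27.89): [(0, 28.5305) (0, 0) (10, 0) (10, 27.0235)]  |A|=277.7697
3. ⊥bis P0·P2 via (4.58,5.775): [(5.0921, 27.7631) (0, 28.5305) (0, 0) (4.4455, 0)]  |A|=134.35
4. canonical 4-gon: [(5.0921, 27.7631) (0, 28.5305) (0, 0) (4.4455, 0)]
5. shoelace: 134.35

Area of P0's cell: 134.3500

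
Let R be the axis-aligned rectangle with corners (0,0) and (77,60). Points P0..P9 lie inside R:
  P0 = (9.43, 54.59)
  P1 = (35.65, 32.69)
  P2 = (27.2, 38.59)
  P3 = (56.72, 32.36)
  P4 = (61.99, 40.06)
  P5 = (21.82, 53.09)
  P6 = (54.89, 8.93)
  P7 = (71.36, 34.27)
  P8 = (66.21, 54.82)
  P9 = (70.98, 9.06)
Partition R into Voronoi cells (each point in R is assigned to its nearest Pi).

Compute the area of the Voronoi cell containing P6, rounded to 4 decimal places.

Area of P6's cell: 634.0250

1. box [0,77]×[0,60]: [(0, 0) (77, 0) (77, 60) (0, 60)]
2. ⊥bis P6·P0 via (32.16,31.76): [(0.2603, 0) (77, 0) (77, 60) (60.5242, 60)]  |A|=2796.4646
3. ⊥bis P6·P1 via (45.27,20.81): [(19.5712, 0) (77, 0) (77, 46.5038)]  |A|=1335.3302
4. ⊥bis P6·P2 via (41.045,23.76): [(19.5712, 0) (77, 0) (77, 46.5038)]  |A|=1335.3302
5. ⊥bis P6·P3 via (55.805,20.645): [(46.0109, 21.41) (19.5712, 0) (77, 0) (77, 18.9896)]  |A|=909.0093
6. ⊥bis P6·P4 via (58.44,24.495): [(46.0109, 21.41) (19.5712, 0) (77, 0) (77, 18.9896)]  |A|=909.0093
7. ⊥bis P6·P5 via (38.355,31.01): [(46.0109, 21.41) (19.5712, 0) (77, 0) (77, 18.9896)]  |A|=909.0093
8. ⊥bis P6·P7 via (63.125,21.6): [(65.7948, 19.8647) (46.0109, 21.41) (19.5712, 0) (77, 0) (77, 12.5818)]  |A|=873.1091
9. ⊥bis P6·P8 via (60.55,31.875): [(65.7948, 19.8647) (46.0109, 21.41) (19.5712, 0) (77, 0) (77, 12.5818)]  |A|=873.1091
10. ⊥bis P6·P9 via (62.935,8.995): [(62.8453, 20.0951) (46.0109, 21.41) (19.5712, 0) (63.0077, 0)]  |A|=634.025
11. canonical 4-gon: [(62.8453, 20.0951) (46.0109, 21.41) (19.5712, 0) (63.0077, 0)]
12. shoelace: 634.025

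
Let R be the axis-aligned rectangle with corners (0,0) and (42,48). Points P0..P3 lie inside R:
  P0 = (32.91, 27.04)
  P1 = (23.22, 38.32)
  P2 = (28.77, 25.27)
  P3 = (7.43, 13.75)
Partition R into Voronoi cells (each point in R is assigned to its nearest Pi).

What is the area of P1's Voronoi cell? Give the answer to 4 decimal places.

1. box [0,42]×[0,48]: [(0, 0) (42, 0) (42, 48) (0, 48)]
2. ⊥bis P1·P0 via (28.065,32.68): [(0, 8.571) (42, 44.6508) (42, 48) (0, 48)]  |A|=898.3437
3. ⊥bis P1·P2 via (25.995,31.795): [(0, 20.7397) (28.0543, 32.6708) (42, 44.6508) (42, 48) (0, 48)]  |A|=727.6519
4. ⊥bis P1·P3 via (15.325,26.035): [(0, 35.8837) (14.1806, 26.7705) (28.0543, 32.6708) (42, 44.6508) (42, 48) (0, 48)]  |A|=620.2766
5. canonical 6-gon: [(0, 35.8837) (14.1806, 26.7705) (28.0543, 32.6708) (42, 44.6508) (42, 48) (0, 48)]
6. shoelace: 620.2766

Area of P1's cell: 620.2766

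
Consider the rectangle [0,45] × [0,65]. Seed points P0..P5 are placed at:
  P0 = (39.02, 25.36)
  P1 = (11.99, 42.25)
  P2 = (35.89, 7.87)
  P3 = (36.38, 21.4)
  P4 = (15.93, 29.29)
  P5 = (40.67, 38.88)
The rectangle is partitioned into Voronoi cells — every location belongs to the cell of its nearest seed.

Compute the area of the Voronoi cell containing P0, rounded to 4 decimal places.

1. box [0,45]×[0,65]: [(0, 0) (45, 0) (45, 65) (0, 65)]
2. ⊥bis P0·P1 via (25.505,33.805): [(4.3816, 0) (45, 0) (45, 65) (44.9975, 65)]  |A|=1320.1789
3. ⊥bis P0·P2 via (37.455,16.615): [(17.0459, 20.2674) (45, 15.2648) (45, 65) (44.9975, 65)]  |A|=695.2074
4. ⊥bis P0·P3 via (37.7,23.38): [(24.4927, 32.1849) (45, 18.5133) (45, 65) (44.9975, 65)]  |A|=476.6992
5. ⊥bis P0·P4 via (27.475,27.325): [(29.7283, 40.5638) (27.914, 29.904) (45, 18.5133) (45, 65) (44.9975, 65)]  |A|=456.395
6. ⊥bis P0·P5 via (39.845,32.12): [(28.5262, 33.5014) (27.914, 29.904) (45, 18.5133) (45, 31.4909)]  |A|=141.1137
7. canonical 4-gon: [(28.5262, 33.5014) (27.914, 29.904) (45, 18.5133) (45, 31.4909)]
8. shoelace: 141.1137

Area of P0's cell: 141.1137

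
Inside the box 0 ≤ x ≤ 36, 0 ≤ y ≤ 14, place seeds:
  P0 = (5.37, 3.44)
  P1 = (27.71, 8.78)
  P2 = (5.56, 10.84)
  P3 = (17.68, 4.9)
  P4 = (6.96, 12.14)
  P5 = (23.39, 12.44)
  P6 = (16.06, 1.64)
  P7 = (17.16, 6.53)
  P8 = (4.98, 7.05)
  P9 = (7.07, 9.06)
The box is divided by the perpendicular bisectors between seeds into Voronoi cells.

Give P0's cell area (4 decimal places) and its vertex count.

1. box [0,36]×[0,14]: [(0, 0) (36, 0) (36, 14) (0, 14)]
2. ⊥bis P0·P1 via (16.54,6.11): [(0, 0) (18.0005, 0) (14.654, 14) (0, 14)]  |A|=228.5816
3. ⊥bis P0·P2 via (5.465,7.14): [(0, 7.2803) (0, 0) (18.0005, 0) (16.3607, 6.8602)]  |A|=121.2993
4. ⊥bis P0·P3 via (11.525,4.17): [(11.1902, 6.993) (0, 7.2803) (0, 0) (12.0196, 0)]  |A|=82.7605
5. ⊥bis P0·P4 via (6.165,7.79): [(11.2049, 6.8689) (10.4174, 7.0128) (0, 7.2803) (0, 0) (12.0196, 0)]  |A|=82.7127
6. ⊥bis P0·P5 via (14.38,7.94): [(11.2049, 6.8689) (10.4174, 7.0128) (0, 7.2803) (0, 0) (12.0196, 0)]  |A|=82.7127
7. ⊥bis P0·P6 via (10.715,2.54): [(11.3037, 6.0361) (11.2049, 6.8689) (10.4174, 7.0128) (0, 7.2803) (0, 0) (10.2873, 0)]  |A|=77.4847
8. ⊥bis P0·P7 via (11.265,4.985): [(11.1808, 5.3063) (10.7494, 6.9522) (10.4174, 7.0128) (0, 7.2803) (0, 0) (10.2873, 0)]  |A|=77.0406
9. ⊥bis P0·P8 via (5.175,5.245): [(11.1808, 5.3063) (11.031, 5.8776) (0, 4.6859) (0, 0) (10.2873, 0)]  |A|=56.7305
10. ⊥bis P0·P9 via (6.22,6.25): [(11.0916, 4.7764) (8.3931, 5.5927) (0, 4.6859) (0, 0) (10.2873, 0)]  |A|=55.2042
11. canonical 5-gon: [(11.0916, 4.7764) (8.3931, 5.5927) (0, 4.6859) (0, 0) (10.2873, 0)]
12. shoelace: 55.2042

Area of P0's cell: 55.2042 (5 vertices)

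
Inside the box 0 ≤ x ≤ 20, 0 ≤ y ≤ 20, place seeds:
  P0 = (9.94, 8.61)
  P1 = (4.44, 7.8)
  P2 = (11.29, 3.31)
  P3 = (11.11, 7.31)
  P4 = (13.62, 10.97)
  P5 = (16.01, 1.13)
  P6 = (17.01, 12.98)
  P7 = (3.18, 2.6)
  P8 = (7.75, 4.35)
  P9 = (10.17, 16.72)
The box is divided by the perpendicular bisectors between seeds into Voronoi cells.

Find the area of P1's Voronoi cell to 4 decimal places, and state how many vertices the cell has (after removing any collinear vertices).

Area of P1's cell: 63.0768 (5 vertices)

1. box [0,20]×[0,20]: [(0, 0) (20, 0) (20, 20) (0, 20)]
2. ⊥bis P1·P0 via (7.19,8.205): [(0, 0) (8.3984, 0) (5.4529, 20) (0, 20)]  |A|=138.5129
3. ⊥bis P1·P2 via (7.865,5.555): [(0, 0) (4.2238, 0) (7.6325, 5.2003) (5.4529, 20) (0, 20)]  |A|=127.6585
4. ⊥bis P1·P3 via (7.775,7.555): [(0, 0) (4.2238, 0) (7.5982, 5.1479) (7.6122, 5.3384) (5.4529, 20) (0, 20)]  |A|=127.6556
5. ⊥bis P1·P4 via (9.03,9.385): [(0, 0) (4.2238, 0) (7.5982, 5.1479) (7.6122, 5.3384) (5.5187, 19.5534) (5.3645, 20) (0, 20)]  |A|=127.6358
6. ⊥bis P1·P5 via (10.225,4.465): [(0, 0) (4.2238, 0) (7.5982, 5.1479) (7.6122, 5.3384) (5.5187, 19.5534) (5.3645, 20) (0, 20)]  |A|=127.6358
7. ⊥bis P1·P6 via (10.725,10.39): [(0, 0) (4.2238, 0) (7.5982, 5.1479) (7.6122, 5.3384) (5.5187, 19.5534) (5.3645, 20) (0, 20)]  |A|=127.6358
8. ⊥bis P1·P7 via (3.81,5.2): [(0, 6.1232) (7.1084, 4.4008) (7.5982, 5.1479) (7.6122, 5.3384) (5.5187, 19.5534) (5.3645, 20) (0, 20)]  |A|=96.5786
9. ⊥bis P1·P8 via (6.095,6.075): [(0, 6.1232) (4.9062, 4.9344) (7.3293, 7.2592) (5.5187, 19.5534) (5.3645, 20) (0, 20)]  |A|=92.7143
10. ⊥bis P1·P9 via (7.305,12.26): [(0, 16.9526) (0, 6.1232) (4.9062, 4.9344) (7.3293, 7.2592) (6.5184, 12.7653)]  |A|=63.0768
11. canonical 5-gon: [(0, 16.9526) (0, 6.1232) (4.9062, 4.9344) (7.3293, 7.2592) (6.5184, 12.7653)]
12. shoelace: 63.0768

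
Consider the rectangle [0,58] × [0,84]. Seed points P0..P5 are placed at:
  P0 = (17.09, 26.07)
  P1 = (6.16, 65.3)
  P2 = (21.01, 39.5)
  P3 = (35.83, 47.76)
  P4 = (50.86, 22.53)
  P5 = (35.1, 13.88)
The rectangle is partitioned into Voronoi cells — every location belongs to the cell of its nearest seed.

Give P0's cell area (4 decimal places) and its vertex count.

Area of P0's cell: 798.8924 (4 vertices)

1. box [0,58]×[0,84]: [(0, 0) (58, 0) (58, 84) (0, 84)]
2. ⊥bis P0·P1 via (11.625,45.685): [(0, 42.4461) (0, 0) (58, 0) (58, 58.6057)]  |A|=2930.5026
3. ⊥bis P0·P2 via (19.05,32.785): [(0, 38.3454) (0, 0) (58, 0) (58, 21.4161)]  |A|=1733.0838
4. ⊥bis P0·P3 via (26.46,36.915): [(37.4594, 27.4116) (0, 38.3454) (0, 0) (58, 0) (58, 9.6647)]  |A|=1612.393
5. ⊥bis P0·P4 via (33.975,24.3): [(34.3949, 28.3061) (0, 38.3454) (0, 0) (31.4277, 0)]  |A|=1104.241
6. ⊥bis P0·P5 via (26.095,19.975): [(32.1728, 28.9547) (0, 38.3454) (0, 0) (12.575, 0)]  |A|=798.8924
7. canonical 4-gon: [(32.1728, 28.9547) (0, 38.3454) (0, 0) (12.575, 0)]
8. shoelace: 798.8924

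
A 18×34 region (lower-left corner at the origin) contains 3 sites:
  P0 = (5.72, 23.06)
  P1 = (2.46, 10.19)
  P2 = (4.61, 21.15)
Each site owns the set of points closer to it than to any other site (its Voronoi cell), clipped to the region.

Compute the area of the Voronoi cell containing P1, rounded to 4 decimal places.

1. box [0,18]×[0,34]: [(0, 0) (18, 0) (18, 34) (0, 34)]
2. ⊥bis P1·P0 via (4.09,16.625): [(0, 17.661) (0, 0) (18, 0) (18, 13.1016)]  |A|=276.8631
3. ⊥bis P1·P2 via (3.535,15.67): [(0, 16.3635) (0, 0) (18, 0) (18, 12.8324)]  |A|=262.763
4. canonical 4-gon: [(0, 16.3635) (0, 0) (18, 0) (18, 12.8324)]
5. shoelace: 262.763

Area of P1's cell: 262.7630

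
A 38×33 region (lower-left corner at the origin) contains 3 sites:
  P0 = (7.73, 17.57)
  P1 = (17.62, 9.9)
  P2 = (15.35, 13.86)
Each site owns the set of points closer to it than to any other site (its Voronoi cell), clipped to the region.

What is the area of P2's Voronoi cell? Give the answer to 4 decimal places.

1. box [0,38]×[0,33]: [(0, 0) (38, 0) (38, 33) (0, 33)]
2. ⊥bis P2·P0 via (11.54,15.715): [(3.8887, 0) (38, 0) (38, 33) (19.9557, 33)]  |A|=860.5675
3. ⊥bis P2·P1 via (16.485,11.88): [(7.0355, 6.4633) (38, 24.2131) (38, 33) (19.9557, 33)]  |A|=375.4597
4. canonical 4-gon: [(7.0355, 6.4633) (38, 24.2131) (38, 33) (19.9557, 33)]
5. shoelace: 375.4597

Area of P2's cell: 375.4597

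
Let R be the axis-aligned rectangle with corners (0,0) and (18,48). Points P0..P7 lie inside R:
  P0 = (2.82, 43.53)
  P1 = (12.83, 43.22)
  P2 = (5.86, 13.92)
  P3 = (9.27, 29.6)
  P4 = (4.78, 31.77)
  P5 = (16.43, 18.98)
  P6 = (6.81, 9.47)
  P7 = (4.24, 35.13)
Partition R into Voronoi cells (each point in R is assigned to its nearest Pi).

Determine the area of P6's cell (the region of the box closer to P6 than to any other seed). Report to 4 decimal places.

1. box [0,18]×[0,48]: [(0, 0) (18, 0) (18, 48) (0, 48)]
2. ⊥bis P6·P0 via (4.815,26.5): [(0, 25.9359) (0, 0) (18, 0) (18, 28.0446)]  |A|=485.8246
3. ⊥bis P6·P1 via (9.82,26.345): [(7.3115, 26.7925) (0, 25.9359) (0, 0) (18, 0) (18, 24.8859)]  |A|=468.944
4. ⊥bis P6·P2 via (6.335,11.695): [(0, 10.3426) (0, 0) (18, 0) (18, 14.1853)]  |A|=220.7508
5. ⊥bis P6·P3 via (8.04,19.535): [(0, 10.3426) (0, 0) (18, 0) (18, 14.1853)]  |A|=220.7508
6. ⊥bis P6·P4 via (5.795,20.62): [(0, 10.3426) (0, 0) (18, 0) (18, 14.1853)]  |A|=220.7508
7. ⊥bis P6·P5 via (11.62,14.225): [(12.7642, 13.0675) (0, 10.3426) (0, 0) (18, 0) (18, 7.7712)]  |A|=203.9595
8. ⊥bis P6·P7 via (5.525,22.3): [(12.7642, 13.0675) (0, 10.3426) (0, 0) (18, 0) (18, 7.7712)]  |A|=203.9595
9. canonical 5-gon: [(12.7642, 13.0675) (0, 10.3426) (0, 0) (18, 0) (18, 7.7712)]
10. shoelace: 203.9595

Area of P6's cell: 203.9595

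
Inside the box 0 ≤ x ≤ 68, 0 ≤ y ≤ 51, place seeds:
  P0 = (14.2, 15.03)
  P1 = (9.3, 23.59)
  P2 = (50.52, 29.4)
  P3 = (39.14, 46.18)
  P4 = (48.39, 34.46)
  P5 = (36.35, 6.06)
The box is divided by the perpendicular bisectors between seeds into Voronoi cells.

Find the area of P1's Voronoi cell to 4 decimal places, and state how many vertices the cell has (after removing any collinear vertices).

1. box [0,68]×[0,51]: [(0, 0) (68, 0) (68, 51) (0, 51)]
2. ⊥bis P1·P0 via (11.75,19.31): [(0, 12.5839) (67.1105, 51) (0, 51)]  |A|=1289.06
3. ⊥bis P1·P2 via (29.91,26.495): [(0, 12.5839) (29.4913, 29.4656) (26.456, 51) (0, 51)]  |A|=851.3258
4. ⊥bis P1·P3 via (24.22,34.885): [(0, 12.5839) (28.676, 28.9989) (12.0203, 51) (0, 51)]  |A|=683.039
5. ⊥bis P1·P4 via (28.845,29.025): [(0, 12.5839) (28.676, 28.9989) (12.0203, 51) (0, 51)]  |A|=683.039
6. ⊥bis P1·P5 via (22.825,14.825): [(0, 12.5839) (28.676, 28.9989) (12.0203, 51) (0, 51)]  |A|=683.039
7. canonical 4-gon: [(0, 12.5839) (28.676, 28.9989) (12.0203, 51) (0, 51)]
8. shoelace: 683.039

Area of P1's cell: 683.0390 (4 vertices)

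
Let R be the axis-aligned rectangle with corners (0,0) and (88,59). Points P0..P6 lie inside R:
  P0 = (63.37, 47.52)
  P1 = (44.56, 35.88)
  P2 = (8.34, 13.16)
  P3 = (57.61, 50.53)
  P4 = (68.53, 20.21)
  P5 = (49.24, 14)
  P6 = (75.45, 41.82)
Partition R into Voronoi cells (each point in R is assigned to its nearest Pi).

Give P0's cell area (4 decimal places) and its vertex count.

1. box [0,88]×[0,59]: [(0, 0) (88, 0) (88, 59) (0, 59)]
2. ⊥bis P0·P1 via (53.965,41.7): [(79.7698, 0) (88, 0) (88, 59) (43.2594, 59)]  |A|=1562.6385
3. ⊥bis P0·P2 via (35.855,30.34): [(79.7698, 0) (88, 0) (88, 59) (43.2594, 59)]  |A|=1562.6385
4. ⊥bis P0·P3 via (60.49,49.025): [(55.4273, 39.3369) (79.7698, 0) (88, 0) (88, 59) (65.7026, 59)]  |A|=1341.9873
5. ⊥bis P0·P4 via (65.95,33.865): [(55.4273, 39.3369) (59.5605, 32.6578) (88, 38.0312) (88, 59) (65.7026, 59)]  |A|=666.8038
6. ⊥bis P0·P5 via (56.305,30.76): [(55.4273, 39.3369) (59.5605, 32.6578) (88, 38.0312) (88, 59) (65.7026, 59)]  |A|=666.8038
7. ⊥bis P0·P6 via (69.41,44.67): [(55.4273, 39.3369) (59.5605, 32.6578) (64.1513, 33.5251) (76.1717, 59) (65.7026, 59)]  |A|=266.1011
8. canonical 5-gon: [(55.4273, 39.3369) (59.5605, 32.6578) (64.1513, 33.5251) (76.1717, 59) (65.7026, 59)]
9. shoelace: 266.1011

Area of P0's cell: 266.1011 (5 vertices)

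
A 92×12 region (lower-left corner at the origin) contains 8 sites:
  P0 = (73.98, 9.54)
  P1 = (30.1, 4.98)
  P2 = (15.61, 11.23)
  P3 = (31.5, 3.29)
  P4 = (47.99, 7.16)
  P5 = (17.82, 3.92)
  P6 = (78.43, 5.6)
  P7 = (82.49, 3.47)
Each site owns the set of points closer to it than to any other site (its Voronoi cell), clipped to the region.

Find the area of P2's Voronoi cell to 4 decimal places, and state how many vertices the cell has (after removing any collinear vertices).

1. box [0,92]×[0,12]: [(0, 0) (92, 0) (92, 12) (0, 12)]
2. ⊥bis P2·P0 via (44.795,10.385): [(0, 0) (44.4943, 0) (44.8418, 12) (0, 12)]  |A|=536.0165
3. ⊥bis P2·P1 via (22.855,8.105): [(0, 0) (19.3591, 0) (24.535, 12) (0, 12)]  |A|=263.3646
4. ⊥bis P2·P3 via (23.555,7.26): [(0, 0) (19.3591, 0) (24.535, 12) (0, 12)]  |A|=263.3646
5. ⊥bis P2·P4 via (31.8,9.195): [(0, 0) (19.3591, 0) (24.535, 12) (0, 12)]  |A|=263.3646
6. ⊥bis P2·P5 via (16.715,7.575): [(0, 2.5216) (23.5129, 9.6302) (24.535, 12) (0, 12)]  |A|=140.5038
7. ⊥bis P2·P6 via (47.02,8.415): [(0, 2.5216) (23.5129, 9.6302) (24.535, 12) (0, 12)]  |A|=140.5038
8. ⊥bis P2·P7 via (49.05,7.35): [(0, 2.5216) (23.5129, 9.6302) (24.535, 12) (0, 12)]  |A|=140.5038
9. canonical 4-gon: [(0, 2.5216) (23.5129, 9.6302) (24.535, 12) (0, 12)]
10. shoelace: 140.5038

Area of P2's cell: 140.5038 (4 vertices)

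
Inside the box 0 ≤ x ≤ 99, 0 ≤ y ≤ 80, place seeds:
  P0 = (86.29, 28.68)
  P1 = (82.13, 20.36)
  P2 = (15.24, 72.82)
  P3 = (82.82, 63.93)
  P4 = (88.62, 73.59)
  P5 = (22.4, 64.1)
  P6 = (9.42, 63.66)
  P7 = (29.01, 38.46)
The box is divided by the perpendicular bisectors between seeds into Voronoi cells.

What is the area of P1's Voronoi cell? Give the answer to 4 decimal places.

1. box [0,99]×[0,80]: [(0, 0) (99, 0) (99, 80) (0, 80)]
2. ⊥bis P1·P0 via (84.21,24.52): [(0, 66.625) (0, 0) (99, 0) (99, 17.125)]  |A|=4145.625
3. ⊥bis P1·P2 via (48.685,46.59): [(46.2583, 43.4958) (12.1457, 0) (99, 0) (99, 17.125)]  |A|=2340.4999
4. ⊥bis P1·P3 via (82.475,42.145): [(47.8638, 42.6931) (45.6562, 42.7281) (12.1457, 0) (99, 0) (99, 17.125)]  |A|=2339.642
5. ⊥bis P1·P4 via (85.375,46.975): [(47.8638, 42.6931) (45.6562, 42.7281) (12.1457, 0) (99, 0) (99, 17.125)]  |A|=2339.642
6. ⊥bis P1·P5 via (52.265,42.23): [(51.3336, 40.9582) (21.3402, 0) (99, 0) (99, 17.125)]  |A|=1998.5456
7. ⊥bis P1·P6 via (45.775,42.01): [(51.3336, 40.9582) (21.3402, 0) (99, 0) (99, 17.125)]  |A|=1998.5456
8. ⊥bis P1·P7 via (55.57,29.41): [(58.3154, 37.4673) (45.5489, 0) (99, 0) (99, 17.125)]  |A|=1349.6956
9. canonical 4-gon: [(58.3154, 37.4673) (45.5489, 0) (99, 0) (99, 17.125)]
10. shoelace: 1349.6956

Area of P1's cell: 1349.6956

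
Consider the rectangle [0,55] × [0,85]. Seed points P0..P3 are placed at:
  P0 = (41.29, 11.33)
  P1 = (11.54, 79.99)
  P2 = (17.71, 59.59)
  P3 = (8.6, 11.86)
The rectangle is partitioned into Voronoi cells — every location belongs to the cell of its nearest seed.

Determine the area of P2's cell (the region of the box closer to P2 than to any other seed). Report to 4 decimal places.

Area of P2's cell: 1938.6323

1. box [0,55]×[0,85]: [(0, 0) (55, 0) (55, 85) (0, 85)]
2. ⊥bis P2·P0 via (29.5,35.46): [(0, 21.0462) (55, 47.9194) (55, 85) (0, 85)]  |A|=2778.4464
3. ⊥bis P2·P1 via (14.625,69.79): [(0, 65.3667) (0, 21.0462) (55, 47.9194) (55, 82.0015)]  |A|=2156.0695
4. ⊥bis P2·P3 via (13.155,35.725): [(0, 65.3667) (0, 38.2358) (25.2986, 33.4072) (55, 47.9194) (55, 82.0015)]  |A|=1938.6323
5. canonical 5-gon: [(0, 65.3667) (0, 38.2358) (25.2986, 33.4072) (55, 47.9194) (55, 82.0015)]
6. shoelace: 1938.6323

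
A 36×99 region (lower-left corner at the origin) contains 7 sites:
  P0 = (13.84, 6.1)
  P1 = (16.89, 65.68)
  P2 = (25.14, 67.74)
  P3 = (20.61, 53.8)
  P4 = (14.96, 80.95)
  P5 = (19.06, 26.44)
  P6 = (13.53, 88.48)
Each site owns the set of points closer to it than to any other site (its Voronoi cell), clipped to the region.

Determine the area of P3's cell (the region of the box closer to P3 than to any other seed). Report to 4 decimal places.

1. box [0,36]×[0,99]: [(0, 0) (36, 0) (36, 99) (0, 99)]
2. ⊥bis P3·P0 via (17.225,29.95): [(0, 32.3947) (36, 27.2853) (36, 99) (0, 99)]  |A|=2489.7598
3. ⊥bis P3·P1 via (18.75,59.74): [(0, 53.8688) (0, 32.3947) (36, 27.2853) (36, 65.1415)]  |A|=1067.9453
4. ⊥bis P3·P2 via (22.875,60.77): [(22.4649, 60.9033) (0, 53.8688) (0, 32.3947) (36, 27.2853) (36, 56.5048)]  |A|=1009.4963
5. ⊥bis P3·P4 via (17.785,67.375): [(22.4649, 60.9033) (0, 53.8688) (0, 32.3947) (36, 27.2853) (36, 56.5048)]  |A|=1009.4963
6. ⊥bis P3·P5 via (19.835,40.12): [(22.4649, 60.9033) (0, 53.8688) (0, 41.2437) (36, 39.2042) (36, 56.5048)]  |A|=635.674
7. ⊥bis P3·P6 via (17.07,71.14): [(22.4649, 60.9033) (0, 53.8688) (0, 41.2437) (36, 39.2042) (36, 56.5048)]  |A|=635.674
8. canonical 5-gon: [(22.4649, 60.9033) (0, 53.8688) (0, 41.2437) (36, 39.2042) (36, 56.5048)]
9. shoelace: 635.674

Area of P3's cell: 635.6740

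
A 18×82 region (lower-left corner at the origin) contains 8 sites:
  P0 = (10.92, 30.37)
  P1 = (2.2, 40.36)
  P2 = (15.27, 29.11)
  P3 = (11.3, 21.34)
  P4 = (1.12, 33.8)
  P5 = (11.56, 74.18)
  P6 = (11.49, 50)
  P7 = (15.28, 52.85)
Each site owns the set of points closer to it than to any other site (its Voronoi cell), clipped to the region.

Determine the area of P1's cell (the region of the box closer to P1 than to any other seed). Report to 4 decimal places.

Area of P1's cell: 104.7404

1. box [0,18]×[0,82]: [(0, 0) (18, 0) (18, 82) (0, 82)]
2. ⊥bis P1·P0 via (6.56,35.365): [(0, 29.639) (18, 45.3507) (18, 82) (0, 82)]  |A|=801.0934
3. ⊥bis P1·P2 via (8.735,34.735): [(0, 29.639) (17.487, 44.9029) (18, 45.4989) (18, 82) (0, 82)]  |A|=801.0554
4. ⊥bis P1·P3 via (6.75,30.85): [(0, 29.639) (17.487, 44.9029) (18, 45.4989) (18, 82) (0, 82)]  |A|=801.0554
5. ⊥bis P1·P4 via (1.66,37.08): [(0, 37.3533) (7.4355, 36.1292) (17.487, 44.9029) (18, 45.4989) (18, 82) (0, 82)]  |A|=772.3756
6. ⊥bis P1·P5 via (6.88,57.27): [(0, 59.1741) (0, 37.3533) (7.4355, 36.1292) (17.487, 44.9029) (18, 45.4989) (18, 54.1924)]  |A|=316.6745
7. ⊥bis P1·P6 via (6.845,45.18): [(0, 51.7765) (0, 37.3533) (7.4355, 36.1292) (12.0538, 40.1604)]  |A|=104.7404
8. ⊥bis P1·P7 via (8.74,46.605): [(0, 51.7765) (0, 37.3533) (7.4355, 36.1292) (12.0538, 40.1604)]  |A|=104.7404
9. canonical 4-gon: [(0, 51.7765) (0, 37.3533) (7.4355, 36.1292) (12.0538, 40.1604)]
10. shoelace: 104.7404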